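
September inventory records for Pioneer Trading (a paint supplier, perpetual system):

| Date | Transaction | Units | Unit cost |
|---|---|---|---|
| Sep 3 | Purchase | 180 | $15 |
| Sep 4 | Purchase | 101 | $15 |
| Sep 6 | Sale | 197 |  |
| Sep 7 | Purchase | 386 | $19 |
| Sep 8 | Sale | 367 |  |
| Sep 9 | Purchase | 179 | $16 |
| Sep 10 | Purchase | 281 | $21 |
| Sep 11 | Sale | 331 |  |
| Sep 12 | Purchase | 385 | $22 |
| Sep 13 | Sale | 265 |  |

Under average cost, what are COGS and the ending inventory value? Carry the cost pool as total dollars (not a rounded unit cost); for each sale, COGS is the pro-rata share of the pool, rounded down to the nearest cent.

COGS = $21,448.49; ending inventory = $7,335.51

After Sep 3: 180 on hand, pool $2,700.00 (≈ $15.0000 each)
After Sep 4: 281 on hand, pool $4,215.00 (≈ $15.0000 each)
Sep 6, sell 197: 197/281 × $4,215.00 → $2,955.00
After Sep 7: 470 on hand, pool $8,594.00 (≈ $18.2851 each)
Sep 8, sell 367: 367/470 × $8,594.00 → $6,710.63
After Sep 9: 282 on hand, pool $4,747.37 (≈ $16.8346 each)
After Sep 10: 563 on hand, pool $10,648.37 (≈ $18.9136 each)
Sep 11, sell 331: 331/563 × $10,648.37 → $6,260.40
After Sep 12: 617 on hand, pool $12,857.97 (≈ $20.8395 each)
Sep 13, sell 265: 265/617 × $12,857.97 → $5,522.46
Total COGS = $2,955.00 + $6,710.63 + $6,260.40 + $5,522.46 = $21,448.49
Ending inventory (cost pool remaining) = $7,335.51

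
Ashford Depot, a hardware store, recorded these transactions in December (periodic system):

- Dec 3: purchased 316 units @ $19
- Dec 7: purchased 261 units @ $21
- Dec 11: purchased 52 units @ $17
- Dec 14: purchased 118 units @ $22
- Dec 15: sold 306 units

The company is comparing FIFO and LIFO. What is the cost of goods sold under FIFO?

COGS = $5,814

FIFO COGS: 306 @ $19 = $5,814
LIFO COGS: 118 @ $22 + 52 @ $17 + 136 @ $21 = $6,336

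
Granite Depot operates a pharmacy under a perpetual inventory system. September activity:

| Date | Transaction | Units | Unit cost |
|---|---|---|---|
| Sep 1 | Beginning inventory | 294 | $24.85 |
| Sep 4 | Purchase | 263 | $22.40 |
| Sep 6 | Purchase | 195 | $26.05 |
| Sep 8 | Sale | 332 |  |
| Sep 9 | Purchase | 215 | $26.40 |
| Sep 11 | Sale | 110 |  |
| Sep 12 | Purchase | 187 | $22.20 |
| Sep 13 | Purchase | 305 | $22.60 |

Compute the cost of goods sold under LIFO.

Sep 8, 332 sold [LIFO — newest first]: 195 @ $26.05 + 137 @ $22.40 = $8,148.55
Sep 11, 110 sold [LIFO — newest first]: 110 @ $26.40 = $2,904.00
Total COGS = $8,148.55 + $2,904.00 = $11,052.55
Ending inventory: 294 @ $24.85 + 126 @ $22.40 + 105 @ $26.40 + 187 @ $22.20 + 305 @ $22.60 = $23,944.70

COGS = $11,052.55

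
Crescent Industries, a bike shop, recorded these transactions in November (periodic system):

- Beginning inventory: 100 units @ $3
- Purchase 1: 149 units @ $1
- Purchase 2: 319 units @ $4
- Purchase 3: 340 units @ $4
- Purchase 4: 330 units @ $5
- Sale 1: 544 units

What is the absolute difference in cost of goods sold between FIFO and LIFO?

FIFO COGS: 100 @ $3 + 149 @ $1 + 295 @ $4 = $1,629
LIFO COGS: 330 @ $5 + 214 @ $4 = $2,506
Difference = |$1,629 − $2,506| = $877

$877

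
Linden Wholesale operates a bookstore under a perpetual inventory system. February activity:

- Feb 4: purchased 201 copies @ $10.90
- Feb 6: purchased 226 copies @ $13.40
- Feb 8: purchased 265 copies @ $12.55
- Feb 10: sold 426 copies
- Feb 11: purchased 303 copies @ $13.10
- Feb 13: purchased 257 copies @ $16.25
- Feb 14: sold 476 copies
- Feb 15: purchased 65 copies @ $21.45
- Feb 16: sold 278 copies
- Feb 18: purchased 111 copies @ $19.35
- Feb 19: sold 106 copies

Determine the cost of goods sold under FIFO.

COGS = $17,419.90

Feb 10, 426 sold [FIFO — oldest first]: 201 @ $10.90 + 225 @ $13.40 = $5,205.90
Feb 14, 476 sold [FIFO — oldest first]: 1 @ $13.40 + 265 @ $12.55 + 210 @ $13.10 = $6,090.15
Feb 16, 278 sold [FIFO — oldest first]: 93 @ $13.10 + 185 @ $16.25 = $4,224.55
Feb 19, 106 sold [FIFO — oldest first]: 72 @ $16.25 + 34 @ $21.45 = $1,899.30
Total COGS = $5,205.90 + $6,090.15 + $4,224.55 + $1,899.30 = $17,419.90
Ending inventory: 31 @ $21.45 + 111 @ $19.35 = $2,812.80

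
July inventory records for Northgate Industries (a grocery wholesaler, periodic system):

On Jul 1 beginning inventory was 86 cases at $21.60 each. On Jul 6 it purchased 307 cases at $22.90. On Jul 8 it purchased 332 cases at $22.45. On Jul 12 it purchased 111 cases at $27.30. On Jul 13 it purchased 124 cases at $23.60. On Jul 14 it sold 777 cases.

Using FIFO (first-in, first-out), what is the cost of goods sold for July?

Jul 14, 777 sold [FIFO — oldest first]: 86 @ $21.60 + 307 @ $22.90 + 332 @ $22.45 + 52 @ $27.30 = $17,760.90
Ending inventory: 59 @ $27.30 + 124 @ $23.60 = $4,537.10
Check: goods available $22,298.00 = COGS $17,760.90 + ending $4,537.10

COGS = $17,760.90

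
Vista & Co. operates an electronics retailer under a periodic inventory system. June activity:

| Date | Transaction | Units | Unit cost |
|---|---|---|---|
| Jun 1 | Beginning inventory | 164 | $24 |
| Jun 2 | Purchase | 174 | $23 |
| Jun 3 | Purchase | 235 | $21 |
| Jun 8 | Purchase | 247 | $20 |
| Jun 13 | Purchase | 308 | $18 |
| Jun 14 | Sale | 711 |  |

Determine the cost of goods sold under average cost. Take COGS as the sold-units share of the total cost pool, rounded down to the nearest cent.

COGS = $14,722.36

Jun 14, sell 711: 711/1128 × $23,357.00 → $14,722.36
Ending inventory (cost pool remaining) = $8,634.64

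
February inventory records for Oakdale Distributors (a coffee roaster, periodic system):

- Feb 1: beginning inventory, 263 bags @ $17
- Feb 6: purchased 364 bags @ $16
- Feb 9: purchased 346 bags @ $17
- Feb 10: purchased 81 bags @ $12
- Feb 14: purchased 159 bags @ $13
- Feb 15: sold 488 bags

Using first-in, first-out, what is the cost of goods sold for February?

Feb 15, 488 sold [FIFO — oldest first]: 263 @ $17 + 225 @ $16 = $8,071
Ending inventory: 139 @ $16 + 346 @ $17 + 81 @ $12 + 159 @ $13 = $11,145

COGS = $8,071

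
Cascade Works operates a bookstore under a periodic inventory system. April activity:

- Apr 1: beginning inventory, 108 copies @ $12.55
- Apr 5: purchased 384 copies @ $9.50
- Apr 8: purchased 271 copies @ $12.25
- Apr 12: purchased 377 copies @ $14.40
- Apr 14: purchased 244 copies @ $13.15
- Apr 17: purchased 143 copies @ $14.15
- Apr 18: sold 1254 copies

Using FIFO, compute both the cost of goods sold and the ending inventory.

COGS = $15,251.05; ending inventory = $3,732.95

Apr 18, 1254 sold [FIFO — oldest first]: 108 @ $12.55 + 384 @ $9.50 + 271 @ $12.25 + 377 @ $14.40 + 114 @ $13.15 = $15,251.05
Ending inventory: 130 @ $13.15 + 143 @ $14.15 = $3,732.95
Check: goods available $18,984.00 = COGS $15,251.05 + ending $3,732.95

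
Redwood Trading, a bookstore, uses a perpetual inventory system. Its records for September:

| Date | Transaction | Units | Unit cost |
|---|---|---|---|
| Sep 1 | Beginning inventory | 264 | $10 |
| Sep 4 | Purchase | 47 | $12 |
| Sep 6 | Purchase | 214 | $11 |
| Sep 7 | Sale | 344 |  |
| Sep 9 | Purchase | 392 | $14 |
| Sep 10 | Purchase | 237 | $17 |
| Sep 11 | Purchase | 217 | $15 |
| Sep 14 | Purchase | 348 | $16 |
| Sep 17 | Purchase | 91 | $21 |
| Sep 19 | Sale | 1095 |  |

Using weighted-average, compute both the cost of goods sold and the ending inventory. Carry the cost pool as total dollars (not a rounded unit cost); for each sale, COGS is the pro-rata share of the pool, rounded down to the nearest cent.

COGS = $20,199.15; ending inventory = $5,609.85

After Sep 1: 264 on hand, pool $2,640.00 (≈ $10.0000 each)
After Sep 4: 311 on hand, pool $3,204.00 (≈ $10.3023 each)
After Sep 6: 525 on hand, pool $5,558.00 (≈ $10.5867 each)
Sep 7, sell 344: 344/525 × $5,558.00 → $3,641.81
After Sep 9: 573 on hand, pool $7,404.19 (≈ $12.9218 each)
After Sep 10: 810 on hand, pool $11,433.19 (≈ $14.1150 each)
After Sep 11: 1027 on hand, pool $14,688.19 (≈ $14.3020 each)
After Sep 14: 1375 on hand, pool $20,256.19 (≈ $14.7318 each)
After Sep 17: 1466 on hand, pool $22,167.19 (≈ $15.1209 each)
Sep 19, sell 1095: 1095/1466 × $22,167.19 → $16,557.34
Total COGS = $3,641.81 + $16,557.34 = $20,199.15
Ending inventory (cost pool remaining) = $5,609.85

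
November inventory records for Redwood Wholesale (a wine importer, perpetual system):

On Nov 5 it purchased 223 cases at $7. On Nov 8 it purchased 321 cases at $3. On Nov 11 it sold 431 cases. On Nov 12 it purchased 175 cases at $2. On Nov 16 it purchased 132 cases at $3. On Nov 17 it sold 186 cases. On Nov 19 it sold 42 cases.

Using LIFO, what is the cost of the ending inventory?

Ending inventory = $949

Nov 11, 431 sold [LIFO — newest first]: 321 @ $3 + 110 @ $7 = $1,733
Nov 17, 186 sold [LIFO — newest first]: 132 @ $3 + 54 @ $2 = $504
Nov 19, 42 sold [LIFO — newest first]: 42 @ $2 = $84
Total COGS = $1,733 + $504 + $84 = $2,321
Ending inventory: 113 @ $7 + 79 @ $2 = $949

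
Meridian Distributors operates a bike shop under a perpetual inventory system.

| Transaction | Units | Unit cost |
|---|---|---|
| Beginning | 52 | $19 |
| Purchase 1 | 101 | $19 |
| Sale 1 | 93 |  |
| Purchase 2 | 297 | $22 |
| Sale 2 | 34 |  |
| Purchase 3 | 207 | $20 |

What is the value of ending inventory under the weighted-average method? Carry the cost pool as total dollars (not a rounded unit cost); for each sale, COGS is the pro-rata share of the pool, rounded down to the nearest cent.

Ending inventory = $11,083.15

After Beginning: 52 on hand, pool $988.00 (≈ $19.0000 each)
After Purchase 1: 153 on hand, pool $2,907.00 (≈ $19.0000 each)
Sale 1, sell 93: 93/153 × $2,907.00 → $1,767.00
After Purchase 2: 357 on hand, pool $7,674.00 (≈ $21.4958 each)
Sale 2, sell 34: 34/357 × $7,674.00 → $730.85
After Purchase 3: 530 on hand, pool $11,083.15 (≈ $20.9116 each)
Total COGS = $1,767.00 + $730.85 = $2,497.85
Ending inventory (cost pool remaining) = $11,083.15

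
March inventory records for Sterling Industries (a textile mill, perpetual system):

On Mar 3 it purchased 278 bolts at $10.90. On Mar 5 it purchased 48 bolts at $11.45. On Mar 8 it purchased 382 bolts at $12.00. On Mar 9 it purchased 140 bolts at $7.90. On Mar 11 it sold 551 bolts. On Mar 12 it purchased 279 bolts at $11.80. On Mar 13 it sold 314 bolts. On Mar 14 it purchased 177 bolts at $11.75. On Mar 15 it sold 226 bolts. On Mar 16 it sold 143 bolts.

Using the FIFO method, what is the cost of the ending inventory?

Ending inventory = $822.50

Mar 11, 551 sold [FIFO — oldest first]: 278 @ $10.90 + 48 @ $11.45 + 225 @ $12.00 = $6,279.80
Mar 13, 314 sold [FIFO — oldest first]: 157 @ $12.00 + 140 @ $7.90 + 17 @ $11.80 = $3,190.60
Mar 15, 226 sold [FIFO — oldest first]: 226 @ $11.80 = $2,666.80
Mar 16, 143 sold [FIFO — oldest first]: 36 @ $11.80 + 107 @ $11.75 = $1,682.05
Total COGS = $6,279.80 + $3,190.60 + $2,666.80 + $1,682.05 = $13,819.25
Ending inventory: 70 @ $11.75 = $822.50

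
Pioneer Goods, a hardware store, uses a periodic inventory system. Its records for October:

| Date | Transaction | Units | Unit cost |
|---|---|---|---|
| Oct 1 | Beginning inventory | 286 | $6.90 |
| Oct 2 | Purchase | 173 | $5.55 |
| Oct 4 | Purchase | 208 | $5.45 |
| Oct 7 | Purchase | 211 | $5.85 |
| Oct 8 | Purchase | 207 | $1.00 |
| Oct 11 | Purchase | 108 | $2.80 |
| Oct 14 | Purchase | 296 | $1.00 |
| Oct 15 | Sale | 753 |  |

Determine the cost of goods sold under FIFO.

Oct 15, 753 sold [FIFO — oldest first]: 286 @ $6.90 + 173 @ $5.55 + 208 @ $5.45 + 86 @ $5.85 = $4,570.25
Ending inventory: 125 @ $5.85 + 207 @ $1.00 + 108 @ $2.80 + 296 @ $1.00 = $1,536.65
Check: goods available $6,106.90 = COGS $4,570.25 + ending $1,536.65

COGS = $4,570.25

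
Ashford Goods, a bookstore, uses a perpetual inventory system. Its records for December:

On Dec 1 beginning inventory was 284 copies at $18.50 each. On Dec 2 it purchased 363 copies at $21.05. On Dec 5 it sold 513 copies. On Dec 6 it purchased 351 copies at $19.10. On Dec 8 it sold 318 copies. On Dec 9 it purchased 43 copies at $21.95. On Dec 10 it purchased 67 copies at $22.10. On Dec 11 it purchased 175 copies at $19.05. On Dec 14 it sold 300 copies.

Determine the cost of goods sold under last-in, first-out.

Dec 5, 513 sold [LIFO — newest first]: 363 @ $21.05 + 150 @ $18.50 = $10,416.15
Dec 8, 318 sold [LIFO — newest first]: 318 @ $19.10 = $6,073.80
Dec 14, 300 sold [LIFO — newest first]: 175 @ $19.05 + 67 @ $22.10 + 43 @ $21.95 + 15 @ $19.10 = $6,044.80
Total COGS = $10,416.15 + $6,073.80 + $6,044.80 = $22,534.75
Ending inventory: 134 @ $18.50 + 18 @ $19.10 = $2,822.80
Check: goods available $25,357.55 = COGS $22,534.75 + ending $2,822.80

COGS = $22,534.75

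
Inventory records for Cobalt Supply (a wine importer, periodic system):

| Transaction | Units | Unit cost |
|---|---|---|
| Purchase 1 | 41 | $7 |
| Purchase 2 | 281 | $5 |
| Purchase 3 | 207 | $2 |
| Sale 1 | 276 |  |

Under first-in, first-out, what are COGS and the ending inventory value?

Sale 1 (276) [FIFO — oldest first]: 41 @ $7 + 235 @ $5 = $1,462
Ending inventory: 46 @ $5 + 207 @ $2 = $644
Check: goods available $2,106 = COGS $1,462 + ending $644

COGS = $1,462; ending inventory = $644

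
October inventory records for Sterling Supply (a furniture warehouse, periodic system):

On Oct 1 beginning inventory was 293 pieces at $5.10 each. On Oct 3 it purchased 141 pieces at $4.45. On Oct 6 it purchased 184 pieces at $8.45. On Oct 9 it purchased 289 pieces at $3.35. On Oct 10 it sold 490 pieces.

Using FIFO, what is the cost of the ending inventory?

Ending inventory = $2,049.75

Oct 10, 490 sold [FIFO — oldest first]: 293 @ $5.10 + 141 @ $4.45 + 56 @ $8.45 = $2,594.95
Ending inventory: 128 @ $8.45 + 289 @ $3.35 = $2,049.75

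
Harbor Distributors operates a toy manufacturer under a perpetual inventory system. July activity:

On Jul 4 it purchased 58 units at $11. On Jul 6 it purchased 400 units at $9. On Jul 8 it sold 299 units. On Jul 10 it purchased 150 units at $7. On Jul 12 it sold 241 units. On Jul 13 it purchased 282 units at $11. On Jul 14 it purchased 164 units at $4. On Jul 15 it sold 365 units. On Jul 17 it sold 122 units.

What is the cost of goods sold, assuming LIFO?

COGS = $8,749

Jul 8, 299 sold [LIFO — newest first]: 299 @ $9 = $2,691
Jul 12, 241 sold [LIFO — newest first]: 150 @ $7 + 91 @ $9 = $1,869
Jul 15, 365 sold [LIFO — newest first]: 164 @ $4 + 201 @ $11 = $2,867
Jul 17, 122 sold [LIFO — newest first]: 81 @ $11 + 10 @ $9 + 31 @ $11 = $1,322
Total COGS = $2,691 + $1,869 + $2,867 + $1,322 = $8,749
Ending inventory: 27 @ $11 = $297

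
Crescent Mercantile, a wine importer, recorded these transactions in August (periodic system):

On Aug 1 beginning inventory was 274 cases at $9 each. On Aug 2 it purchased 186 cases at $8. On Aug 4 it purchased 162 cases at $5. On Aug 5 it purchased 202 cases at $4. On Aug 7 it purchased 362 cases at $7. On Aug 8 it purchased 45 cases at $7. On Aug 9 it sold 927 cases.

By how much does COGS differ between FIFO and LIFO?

FIFO COGS: 274 @ $9 + 186 @ $8 + 162 @ $5 + 202 @ $4 + 103 @ $7 = $6,293
LIFO COGS: 45 @ $7 + 362 @ $7 + 202 @ $4 + 162 @ $5 + 156 @ $8 = $5,715
Difference = |$6,293 − $5,715| = $578

$578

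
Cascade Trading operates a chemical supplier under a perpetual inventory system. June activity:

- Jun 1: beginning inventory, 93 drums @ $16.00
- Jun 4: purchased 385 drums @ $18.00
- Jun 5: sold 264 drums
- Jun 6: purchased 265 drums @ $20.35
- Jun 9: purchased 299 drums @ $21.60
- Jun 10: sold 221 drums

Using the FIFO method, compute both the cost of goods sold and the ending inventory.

Jun 5, 264 sold [FIFO — oldest first]: 93 @ $16.00 + 171 @ $18.00 = $4,566.00
Jun 10, 221 sold [FIFO — oldest first]: 214 @ $18.00 + 7 @ $20.35 = $3,994.45
Total COGS = $4,566.00 + $3,994.45 = $8,560.45
Ending inventory: 258 @ $20.35 + 299 @ $21.60 = $11,708.70

COGS = $8,560.45; ending inventory = $11,708.70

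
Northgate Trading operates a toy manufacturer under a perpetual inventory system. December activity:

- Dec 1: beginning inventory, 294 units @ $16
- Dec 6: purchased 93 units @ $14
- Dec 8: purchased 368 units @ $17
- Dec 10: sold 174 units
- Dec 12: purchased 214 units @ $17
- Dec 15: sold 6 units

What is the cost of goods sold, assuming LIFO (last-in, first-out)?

Dec 10, 174 sold [LIFO — newest first]: 174 @ $17 = $2,958
Dec 15, 6 sold [LIFO — newest first]: 6 @ $17 = $102
Total COGS = $2,958 + $102 = $3,060
Ending inventory: 294 @ $16 + 93 @ $14 + 194 @ $17 + 208 @ $17 = $12,840

COGS = $3,060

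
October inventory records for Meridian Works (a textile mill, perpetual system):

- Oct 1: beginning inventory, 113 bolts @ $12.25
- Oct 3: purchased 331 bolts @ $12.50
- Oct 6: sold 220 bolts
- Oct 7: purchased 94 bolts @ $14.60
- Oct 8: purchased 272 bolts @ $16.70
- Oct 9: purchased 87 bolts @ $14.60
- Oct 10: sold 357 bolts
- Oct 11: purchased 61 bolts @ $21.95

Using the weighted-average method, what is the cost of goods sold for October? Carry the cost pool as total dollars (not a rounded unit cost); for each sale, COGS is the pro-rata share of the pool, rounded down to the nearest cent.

COGS = $7,993.84

After Oct 1: 113 on hand, pool $1,384.25 (≈ $12.2500 each)
After Oct 3: 444 on hand, pool $5,521.75 (≈ $12.4364 each)
Oct 6, sell 220: 220/444 × $5,521.75 → $2,736.00
After Oct 7: 318 on hand, pool $4,158.15 (≈ $13.0759 each)
After Oct 8: 590 on hand, pool $8,700.55 (≈ $14.7467 each)
After Oct 9: 677 on hand, pool $9,970.75 (≈ $14.7278 each)
Oct 10, sell 357: 357/677 × $9,970.75 → $5,257.84
After Oct 11: 381 on hand, pool $6,051.86 (≈ $15.8841 each)
Total COGS = $2,736.00 + $5,257.84 = $7,993.84
Ending inventory (cost pool remaining) = $6,051.86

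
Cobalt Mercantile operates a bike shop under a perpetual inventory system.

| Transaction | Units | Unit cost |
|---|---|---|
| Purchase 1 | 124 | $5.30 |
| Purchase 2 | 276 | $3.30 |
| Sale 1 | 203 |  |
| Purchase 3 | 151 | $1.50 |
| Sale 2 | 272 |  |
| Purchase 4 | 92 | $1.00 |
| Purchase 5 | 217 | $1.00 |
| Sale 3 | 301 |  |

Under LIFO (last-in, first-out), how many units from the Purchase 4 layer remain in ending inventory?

8

Sale 1 (203) [LIFO — newest first]: 203 @ $3.30 = $669.90
Sale 2 (272) [LIFO — newest first]: 151 @ $1.50 + 73 @ $3.30 + 48 @ $5.30 = $721.80
Sale 3 (301) [LIFO — newest first]: 217 @ $1.00 + 84 @ $1.00 = $301.00
Total COGS = $669.90 + $721.80 + $301.00 = $1,692.70
Ending inventory: 76 @ $5.30 + 8 @ $1.00 = $410.80
Check: goods available $2,103.50 = COGS $1,692.70 + ending $410.80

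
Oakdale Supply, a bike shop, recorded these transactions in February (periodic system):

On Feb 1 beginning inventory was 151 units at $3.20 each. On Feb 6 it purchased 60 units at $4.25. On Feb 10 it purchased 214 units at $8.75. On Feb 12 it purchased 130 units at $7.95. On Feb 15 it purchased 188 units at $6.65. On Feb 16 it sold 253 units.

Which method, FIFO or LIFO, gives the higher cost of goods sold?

FIFO COGS: 151 @ $3.20 + 60 @ $4.25 + 42 @ $8.75 = $1,105.70
LIFO COGS: 188 @ $6.65 + 65 @ $7.95 = $1,766.95

LIFO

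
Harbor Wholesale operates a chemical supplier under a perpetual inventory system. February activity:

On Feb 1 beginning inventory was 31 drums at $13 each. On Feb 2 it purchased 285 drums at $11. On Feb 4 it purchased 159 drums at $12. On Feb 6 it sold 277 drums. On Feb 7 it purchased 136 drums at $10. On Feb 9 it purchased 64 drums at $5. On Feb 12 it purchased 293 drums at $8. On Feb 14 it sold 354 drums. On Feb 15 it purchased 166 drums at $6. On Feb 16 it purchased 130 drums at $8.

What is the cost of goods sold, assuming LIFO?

Feb 6, 277 sold [LIFO — newest first]: 159 @ $12 + 118 @ $11 = $3,206
Feb 14, 354 sold [LIFO — newest first]: 293 @ $8 + 61 @ $5 = $2,649
Total COGS = $3,206 + $2,649 = $5,855
Ending inventory: 31 @ $13 + 167 @ $11 + 136 @ $10 + 3 @ $5 + 166 @ $6 + 130 @ $8 = $5,651
Check: goods available $11,506 = COGS $5,855 + ending $5,651

COGS = $5,855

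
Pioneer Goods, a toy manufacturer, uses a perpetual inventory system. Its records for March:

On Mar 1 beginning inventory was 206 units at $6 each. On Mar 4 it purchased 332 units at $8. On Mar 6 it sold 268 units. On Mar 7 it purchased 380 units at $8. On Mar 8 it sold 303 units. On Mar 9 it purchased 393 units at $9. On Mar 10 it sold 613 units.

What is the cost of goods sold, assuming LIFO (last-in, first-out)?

COGS = $9,707

Mar 6, 268 sold [LIFO — newest first]: 268 @ $8 = $2,144
Mar 8, 303 sold [LIFO — newest first]: 303 @ $8 = $2,424
Mar 10, 613 sold [LIFO — newest first]: 393 @ $9 + 77 @ $8 + 64 @ $8 + 79 @ $6 = $5,139
Total COGS = $2,144 + $2,424 + $5,139 = $9,707
Ending inventory: 127 @ $6 = $762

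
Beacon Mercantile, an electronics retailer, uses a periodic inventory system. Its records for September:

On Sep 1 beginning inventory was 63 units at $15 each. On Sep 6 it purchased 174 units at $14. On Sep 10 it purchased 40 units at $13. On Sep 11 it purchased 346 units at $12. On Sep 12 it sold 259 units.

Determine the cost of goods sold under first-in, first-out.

COGS = $3,667

Sep 12, 259 sold [FIFO — oldest first]: 63 @ $15 + 174 @ $14 + 22 @ $13 = $3,667
Ending inventory: 18 @ $13 + 346 @ $12 = $4,386
Check: goods available $8,053 = COGS $3,667 + ending $4,386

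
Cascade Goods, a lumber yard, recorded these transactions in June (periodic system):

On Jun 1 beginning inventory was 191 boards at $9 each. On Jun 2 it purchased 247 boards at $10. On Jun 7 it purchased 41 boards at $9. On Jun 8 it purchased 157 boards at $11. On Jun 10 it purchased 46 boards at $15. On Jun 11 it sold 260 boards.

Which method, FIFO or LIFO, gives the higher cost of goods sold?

FIFO COGS: 191 @ $9 + 69 @ $10 = $2,409
LIFO COGS: 46 @ $15 + 157 @ $11 + 41 @ $9 + 16 @ $10 = $2,946

LIFO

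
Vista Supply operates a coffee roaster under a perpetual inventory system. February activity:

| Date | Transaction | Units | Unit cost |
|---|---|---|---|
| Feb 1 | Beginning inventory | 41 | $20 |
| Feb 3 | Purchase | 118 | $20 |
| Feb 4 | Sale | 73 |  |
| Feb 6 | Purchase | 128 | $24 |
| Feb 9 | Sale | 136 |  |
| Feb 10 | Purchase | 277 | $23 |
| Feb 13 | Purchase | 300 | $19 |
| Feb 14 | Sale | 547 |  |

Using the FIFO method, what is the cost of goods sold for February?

COGS = $16,271

Feb 4, 73 sold [FIFO — oldest first]: 41 @ $20 + 32 @ $20 = $1,460
Feb 9, 136 sold [FIFO — oldest first]: 86 @ $20 + 50 @ $24 = $2,920
Feb 14, 547 sold [FIFO — oldest first]: 78 @ $24 + 277 @ $23 + 192 @ $19 = $11,891
Total COGS = $1,460 + $2,920 + $11,891 = $16,271
Ending inventory: 108 @ $19 = $2,052
Check: goods available $18,323 = COGS $16,271 + ending $2,052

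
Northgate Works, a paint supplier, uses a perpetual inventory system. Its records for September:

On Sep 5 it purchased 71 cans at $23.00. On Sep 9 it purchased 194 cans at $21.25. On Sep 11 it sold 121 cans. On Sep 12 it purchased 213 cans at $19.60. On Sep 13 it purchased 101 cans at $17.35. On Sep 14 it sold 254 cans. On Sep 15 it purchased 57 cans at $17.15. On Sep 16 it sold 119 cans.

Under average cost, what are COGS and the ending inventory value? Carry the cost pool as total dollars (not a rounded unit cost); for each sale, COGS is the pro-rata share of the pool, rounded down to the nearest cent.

After Sep 5: 71 on hand, pool $1,633.00 (≈ $23.0000 each)
After Sep 9: 265 on hand, pool $5,755.50 (≈ $21.7189 each)
Sep 11, sell 121: 121/265 × $5,755.50 → $2,627.98
After Sep 12: 357 on hand, pool $7,302.32 (≈ $20.4547 each)
After Sep 13: 458 on hand, pool $9,054.67 (≈ $19.7700 each)
Sep 14, sell 254: 254/458 × $9,054.67 → $5,021.58
After Sep 15: 261 on hand, pool $5,010.64 (≈ $19.1979 each)
Sep 16, sell 119: 119/261 × $5,010.64 → $2,284.54
Total COGS = $2,627.98 + $5,021.58 + $2,284.54 = $9,934.10
Ending inventory (cost pool remaining) = $2,726.10

COGS = $9,934.10; ending inventory = $2,726.10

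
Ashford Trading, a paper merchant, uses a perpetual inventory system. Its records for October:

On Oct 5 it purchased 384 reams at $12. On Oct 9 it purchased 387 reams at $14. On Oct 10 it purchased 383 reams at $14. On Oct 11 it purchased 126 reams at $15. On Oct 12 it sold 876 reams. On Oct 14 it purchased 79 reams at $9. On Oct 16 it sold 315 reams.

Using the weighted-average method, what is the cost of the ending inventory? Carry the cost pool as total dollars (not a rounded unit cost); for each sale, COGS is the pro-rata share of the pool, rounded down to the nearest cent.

Ending inventory = $2,144.13

After Oct 5: 384 on hand, pool $4,608.00 (≈ $12.0000 each)
After Oct 9: 771 on hand, pool $10,026.00 (≈ $13.0039 each)
After Oct 10: 1154 on hand, pool $15,388.00 (≈ $13.3345 each)
After Oct 11: 1280 on hand, pool $17,278.00 (≈ $13.4984 each)
Oct 12, sell 876: 876/1280 × $17,278.00 → $11,824.63
After Oct 14: 483 on hand, pool $6,164.37 (≈ $12.7627 each)
Oct 16, sell 315: 315/483 × $6,164.37 → $4,020.24
Total COGS = $11,824.63 + $4,020.24 = $15,844.87
Ending inventory (cost pool remaining) = $2,144.13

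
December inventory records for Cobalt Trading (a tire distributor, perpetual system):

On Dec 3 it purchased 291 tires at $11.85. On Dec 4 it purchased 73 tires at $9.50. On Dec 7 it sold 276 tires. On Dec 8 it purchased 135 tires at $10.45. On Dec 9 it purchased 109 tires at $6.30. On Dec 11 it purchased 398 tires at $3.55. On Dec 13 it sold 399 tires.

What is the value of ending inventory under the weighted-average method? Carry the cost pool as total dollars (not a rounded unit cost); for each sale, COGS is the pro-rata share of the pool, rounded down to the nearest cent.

Ending inventory = $2,045.71

After Dec 3: 291 on hand, pool $3,448.35 (≈ $11.8500 each)
After Dec 4: 364 on hand, pool $4,141.85 (≈ $11.3787 each)
Dec 7, sell 276: 276/364 × $4,141.85 → $3,140.52
After Dec 8: 223 on hand, pool $2,412.08 (≈ $10.8165 each)
After Dec 9: 332 on hand, pool $3,098.78 (≈ $9.3337 each)
After Dec 11: 730 on hand, pool $4,511.68 (≈ $6.1804 each)
Dec 13, sell 399: 399/730 × $4,511.68 → $2,465.97
Total COGS = $3,140.52 + $2,465.97 = $5,606.49
Ending inventory (cost pool remaining) = $2,045.71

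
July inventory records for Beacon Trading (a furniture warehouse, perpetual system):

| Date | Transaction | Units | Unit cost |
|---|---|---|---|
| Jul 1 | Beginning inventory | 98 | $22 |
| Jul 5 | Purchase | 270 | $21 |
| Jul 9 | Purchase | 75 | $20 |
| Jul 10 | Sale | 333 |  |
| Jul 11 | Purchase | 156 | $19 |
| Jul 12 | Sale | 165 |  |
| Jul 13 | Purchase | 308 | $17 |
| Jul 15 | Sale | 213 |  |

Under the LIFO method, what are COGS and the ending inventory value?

COGS = $13,692; ending inventory = $3,834

Jul 10, 333 sold [LIFO — newest first]: 75 @ $20 + 258 @ $21 = $6,918
Jul 12, 165 sold [LIFO — newest first]: 156 @ $19 + 9 @ $21 = $3,153
Jul 15, 213 sold [LIFO — newest first]: 213 @ $17 = $3,621
Total COGS = $6,918 + $3,153 + $3,621 = $13,692
Ending inventory: 98 @ $22 + 3 @ $21 + 95 @ $17 = $3,834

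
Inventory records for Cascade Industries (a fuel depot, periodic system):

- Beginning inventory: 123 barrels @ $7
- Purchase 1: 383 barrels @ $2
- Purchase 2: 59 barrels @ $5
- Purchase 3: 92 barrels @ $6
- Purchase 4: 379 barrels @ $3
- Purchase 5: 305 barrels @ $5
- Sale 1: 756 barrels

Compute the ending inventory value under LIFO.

Sale 1 (756) [LIFO — newest first]: 305 @ $5 + 379 @ $3 + 72 @ $6 = $3,094
Ending inventory: 123 @ $7 + 383 @ $2 + 59 @ $5 + 20 @ $6 = $2,042
Check: goods available $5,136 = COGS $3,094 + ending $2,042

Ending inventory = $2,042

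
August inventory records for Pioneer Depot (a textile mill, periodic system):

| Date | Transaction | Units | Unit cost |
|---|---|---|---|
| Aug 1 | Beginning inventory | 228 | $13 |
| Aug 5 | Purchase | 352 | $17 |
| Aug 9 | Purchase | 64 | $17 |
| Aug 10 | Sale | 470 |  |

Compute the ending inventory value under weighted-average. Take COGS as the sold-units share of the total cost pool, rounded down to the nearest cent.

Aug 10, sell 470: 470/644 × $10,036.00 → $7,324.40
Ending inventory (cost pool remaining) = $2,711.60
Check: goods available $10,036.00 = COGS $7,324.40 + ending $2,711.60

Ending inventory = $2,711.60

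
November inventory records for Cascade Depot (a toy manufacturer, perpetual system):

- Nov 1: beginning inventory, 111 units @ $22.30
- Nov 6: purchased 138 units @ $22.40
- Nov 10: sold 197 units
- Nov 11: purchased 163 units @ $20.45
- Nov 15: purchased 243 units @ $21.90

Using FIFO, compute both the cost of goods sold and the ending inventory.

COGS = $4,401.70; ending inventory = $9,819.85

Nov 10, 197 sold [FIFO — oldest first]: 111 @ $22.30 + 86 @ $22.40 = $4,401.70
Ending inventory: 52 @ $22.40 + 163 @ $20.45 + 243 @ $21.90 = $9,819.85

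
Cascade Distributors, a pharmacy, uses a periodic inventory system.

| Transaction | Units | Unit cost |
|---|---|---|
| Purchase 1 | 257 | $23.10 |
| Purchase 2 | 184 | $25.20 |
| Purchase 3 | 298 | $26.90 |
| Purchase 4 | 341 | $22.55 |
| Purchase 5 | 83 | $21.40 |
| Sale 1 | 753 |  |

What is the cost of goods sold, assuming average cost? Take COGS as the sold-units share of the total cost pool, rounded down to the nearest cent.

COGS = $18,164.87

Sale 1, sell 753: 753/1163 × $28,055.45 → $18,164.87
Ending inventory (cost pool remaining) = $9,890.58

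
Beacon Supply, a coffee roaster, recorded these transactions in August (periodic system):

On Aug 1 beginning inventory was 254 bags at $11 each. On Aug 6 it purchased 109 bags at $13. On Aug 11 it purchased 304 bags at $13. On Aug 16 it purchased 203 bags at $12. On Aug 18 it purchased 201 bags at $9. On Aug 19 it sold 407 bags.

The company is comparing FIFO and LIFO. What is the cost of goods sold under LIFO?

COGS = $4,284

FIFO COGS: 254 @ $11 + 109 @ $13 + 44 @ $13 = $4,783
LIFO COGS: 201 @ $9 + 203 @ $12 + 3 @ $13 = $4,284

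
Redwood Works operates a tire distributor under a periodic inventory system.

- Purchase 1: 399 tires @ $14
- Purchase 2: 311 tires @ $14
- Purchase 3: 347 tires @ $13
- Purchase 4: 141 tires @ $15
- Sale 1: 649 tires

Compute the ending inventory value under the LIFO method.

Sale 1 (649) [LIFO — newest first]: 141 @ $15 + 347 @ $13 + 161 @ $14 = $8,880
Ending inventory: 399 @ $14 + 150 @ $14 = $7,686

Ending inventory = $7,686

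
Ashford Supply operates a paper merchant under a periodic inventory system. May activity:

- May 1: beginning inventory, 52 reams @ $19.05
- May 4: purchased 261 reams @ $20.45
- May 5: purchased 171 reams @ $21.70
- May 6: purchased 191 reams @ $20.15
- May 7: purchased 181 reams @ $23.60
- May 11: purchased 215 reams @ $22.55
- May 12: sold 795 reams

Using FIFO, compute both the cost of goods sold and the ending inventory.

COGS = $16,719.40; ending inventory = $6,287.85

May 12, 795 sold [FIFO — oldest first]: 52 @ $19.05 + 261 @ $20.45 + 171 @ $21.70 + 191 @ $20.15 + 120 @ $23.60 = $16,719.40
Ending inventory: 61 @ $23.60 + 215 @ $22.55 = $6,287.85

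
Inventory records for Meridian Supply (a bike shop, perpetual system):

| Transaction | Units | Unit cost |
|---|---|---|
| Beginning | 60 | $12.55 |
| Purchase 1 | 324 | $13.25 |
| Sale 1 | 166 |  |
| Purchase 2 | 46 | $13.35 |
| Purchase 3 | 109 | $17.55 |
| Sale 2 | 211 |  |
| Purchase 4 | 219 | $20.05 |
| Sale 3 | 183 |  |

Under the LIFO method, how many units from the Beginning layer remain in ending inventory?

60

Sale 1 (166) [LIFO — newest first]: 166 @ $13.25 = $2,199.50
Sale 2 (211) [LIFO — newest first]: 109 @ $17.55 + 46 @ $13.35 + 56 @ $13.25 = $3,269.05
Sale 3 (183) [LIFO — newest first]: 183 @ $20.05 = $3,669.15
Total COGS = $2,199.50 + $3,269.05 + $3,669.15 = $9,137.70
Ending inventory: 60 @ $12.55 + 102 @ $13.25 + 36 @ $20.05 = $2,826.30
Check: goods available $11,964.00 = COGS $9,137.70 + ending $2,826.30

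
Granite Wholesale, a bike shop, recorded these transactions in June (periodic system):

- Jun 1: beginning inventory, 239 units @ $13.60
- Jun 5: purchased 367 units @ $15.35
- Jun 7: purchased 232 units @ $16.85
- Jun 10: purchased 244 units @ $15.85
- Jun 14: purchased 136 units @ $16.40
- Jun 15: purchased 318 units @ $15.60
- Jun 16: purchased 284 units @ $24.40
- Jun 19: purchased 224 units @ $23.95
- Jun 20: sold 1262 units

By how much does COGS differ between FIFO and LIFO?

$4,719.35

FIFO COGS: 239 @ $13.60 + 367 @ $15.35 + 232 @ $16.85 + 244 @ $15.85 + 136 @ $16.40 + 44 @ $15.60 = $19,577.25
LIFO COGS: 224 @ $23.95 + 284 @ $24.40 + 318 @ $15.60 + 136 @ $16.40 + 244 @ $15.85 + 56 @ $16.85 = $24,296.60
Difference = |$19,577.25 − $24,296.60| = $4,719.35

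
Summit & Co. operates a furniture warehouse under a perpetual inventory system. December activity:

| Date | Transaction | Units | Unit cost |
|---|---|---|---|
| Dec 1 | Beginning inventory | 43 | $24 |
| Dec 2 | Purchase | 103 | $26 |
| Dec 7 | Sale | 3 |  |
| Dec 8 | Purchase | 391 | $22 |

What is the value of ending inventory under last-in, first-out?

Dec 7, 3 sold [LIFO — newest first]: 3 @ $26 = $78
Ending inventory: 43 @ $24 + 100 @ $26 + 391 @ $22 = $12,234

Ending inventory = $12,234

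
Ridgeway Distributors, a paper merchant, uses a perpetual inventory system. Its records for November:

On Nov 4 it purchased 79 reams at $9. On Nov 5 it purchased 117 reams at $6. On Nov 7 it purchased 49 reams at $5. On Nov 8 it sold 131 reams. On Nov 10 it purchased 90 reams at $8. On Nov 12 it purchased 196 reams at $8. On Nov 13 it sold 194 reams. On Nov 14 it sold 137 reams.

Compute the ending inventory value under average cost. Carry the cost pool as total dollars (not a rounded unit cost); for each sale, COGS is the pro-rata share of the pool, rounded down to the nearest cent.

Ending inventory = $527.77

After Nov 4: 79 on hand, pool $711.00 (≈ $9.0000 each)
After Nov 5: 196 on hand, pool $1,413.00 (≈ $7.2092 each)
After Nov 7: 245 on hand, pool $1,658.00 (≈ $6.7673 each)
Nov 8, sell 131: 131/245 × $1,658.00 → $886.52
After Nov 10: 204 on hand, pool $1,491.48 (≈ $7.3112 each)
After Nov 12: 400 on hand, pool $3,059.48 (≈ $7.6487 each)
Nov 13, sell 194: 194/400 × $3,059.48 → $1,483.84
Nov 14, sell 137: 137/206 × $1,575.64 → $1,047.87
Total COGS = $886.52 + $1,483.84 + $1,047.87 = $3,418.23
Ending inventory (cost pool remaining) = $527.77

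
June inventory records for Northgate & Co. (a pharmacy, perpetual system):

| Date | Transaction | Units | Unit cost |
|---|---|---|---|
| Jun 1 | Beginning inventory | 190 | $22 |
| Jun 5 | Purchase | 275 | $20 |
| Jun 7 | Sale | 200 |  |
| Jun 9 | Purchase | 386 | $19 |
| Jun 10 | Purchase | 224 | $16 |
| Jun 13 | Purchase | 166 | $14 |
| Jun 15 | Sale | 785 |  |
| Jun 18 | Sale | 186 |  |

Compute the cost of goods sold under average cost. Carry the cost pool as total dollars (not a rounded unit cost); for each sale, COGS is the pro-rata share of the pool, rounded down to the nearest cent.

COGS = $21,660.61

After Jun 1: 190 on hand, pool $4,180.00 (≈ $22.0000 each)
After Jun 5: 465 on hand, pool $9,680.00 (≈ $20.8172 each)
Jun 7, sell 200: 200/465 × $9,680.00 → $4,163.44
After Jun 9: 651 on hand, pool $12,850.56 (≈ $19.7397 each)
After Jun 10: 875 on hand, pool $16,434.56 (≈ $18.7824 each)
After Jun 13: 1041 on hand, pool $18,758.56 (≈ $18.0198 each)
Jun 15, sell 785: 785/1041 × $18,758.56 → $14,145.50
Jun 18, sell 186: 186/256 × $4,613.06 → $3,351.67
Total COGS = $4,163.44 + $14,145.50 + $3,351.67 = $21,660.61
Ending inventory (cost pool remaining) = $1,261.39
Check: goods available $22,922.00 = COGS $21,660.61 + ending $1,261.39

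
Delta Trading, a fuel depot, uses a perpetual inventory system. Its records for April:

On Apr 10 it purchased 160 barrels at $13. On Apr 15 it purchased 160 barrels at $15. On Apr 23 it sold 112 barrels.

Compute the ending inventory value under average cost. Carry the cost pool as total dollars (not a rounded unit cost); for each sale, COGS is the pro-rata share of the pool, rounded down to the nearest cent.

After Apr 10: 160 on hand, pool $2,080.00 (≈ $13.0000 each)
After Apr 15: 320 on hand, pool $4,480.00 (≈ $14.0000 each)
Apr 23, sell 112: 112/320 × $4,480.00 → $1,568.00
Ending inventory (cost pool remaining) = $2,912.00

Ending inventory = $2,912.00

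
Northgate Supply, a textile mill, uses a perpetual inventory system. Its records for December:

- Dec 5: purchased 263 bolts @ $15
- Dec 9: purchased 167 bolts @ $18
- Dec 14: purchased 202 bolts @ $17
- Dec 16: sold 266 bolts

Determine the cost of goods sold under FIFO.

Dec 16, 266 sold [FIFO — oldest first]: 263 @ $15 + 3 @ $18 = $3,999
Ending inventory: 164 @ $18 + 202 @ $17 = $6,386

COGS = $3,999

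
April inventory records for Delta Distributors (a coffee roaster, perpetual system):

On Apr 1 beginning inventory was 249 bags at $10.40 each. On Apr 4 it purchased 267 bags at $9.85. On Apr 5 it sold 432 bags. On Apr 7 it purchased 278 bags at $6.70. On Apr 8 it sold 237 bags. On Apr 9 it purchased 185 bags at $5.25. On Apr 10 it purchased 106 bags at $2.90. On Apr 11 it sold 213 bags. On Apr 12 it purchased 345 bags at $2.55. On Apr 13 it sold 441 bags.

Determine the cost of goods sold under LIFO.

COGS = $8,212.85

Apr 5, 432 sold [LIFO — newest first]: 267 @ $9.85 + 165 @ $10.40 = $4,345.95
Apr 8, 237 sold [LIFO — newest first]: 237 @ $6.70 = $1,587.90
Apr 11, 213 sold [LIFO — newest first]: 106 @ $2.90 + 107 @ $5.25 = $869.15
Apr 13, 441 sold [LIFO — newest first]: 345 @ $2.55 + 78 @ $5.25 + 18 @ $6.70 = $1,409.85
Total COGS = $4,345.95 + $1,587.90 + $869.15 + $1,409.85 = $8,212.85
Ending inventory: 84 @ $10.40 + 23 @ $6.70 = $1,027.70
Check: goods available $9,240.55 = COGS $8,212.85 + ending $1,027.70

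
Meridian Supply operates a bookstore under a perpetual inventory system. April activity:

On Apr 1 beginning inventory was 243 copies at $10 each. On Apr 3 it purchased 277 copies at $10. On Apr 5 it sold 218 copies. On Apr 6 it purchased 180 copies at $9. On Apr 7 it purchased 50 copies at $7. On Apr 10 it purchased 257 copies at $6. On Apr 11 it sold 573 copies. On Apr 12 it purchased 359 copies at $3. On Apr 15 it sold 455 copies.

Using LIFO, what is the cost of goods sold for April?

Apr 5, 218 sold [LIFO — newest first]: 218 @ $10 = $2,180
Apr 11, 573 sold [LIFO — newest first]: 257 @ $6 + 50 @ $7 + 180 @ $9 + 59 @ $10 + 27 @ $10 = $4,372
Apr 15, 455 sold [LIFO — newest first]: 359 @ $3 + 96 @ $10 = $2,037
Total COGS = $2,180 + $4,372 + $2,037 = $8,589
Ending inventory: 120 @ $10 = $1,200
Check: goods available $9,789 = COGS $8,589 + ending $1,200

COGS = $8,589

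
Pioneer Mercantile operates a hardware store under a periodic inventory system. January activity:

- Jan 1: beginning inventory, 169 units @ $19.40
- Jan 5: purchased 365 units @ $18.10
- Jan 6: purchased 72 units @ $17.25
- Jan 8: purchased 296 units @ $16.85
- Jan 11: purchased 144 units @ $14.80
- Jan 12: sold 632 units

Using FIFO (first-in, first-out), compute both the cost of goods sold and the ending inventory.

Jan 12, 632 sold [FIFO — oldest first]: 169 @ $19.40 + 365 @ $18.10 + 72 @ $17.25 + 26 @ $16.85 = $11,565.20
Ending inventory: 270 @ $16.85 + 144 @ $14.80 = $6,680.70
Check: goods available $18,245.90 = COGS $11,565.20 + ending $6,680.70

COGS = $11,565.20; ending inventory = $6,680.70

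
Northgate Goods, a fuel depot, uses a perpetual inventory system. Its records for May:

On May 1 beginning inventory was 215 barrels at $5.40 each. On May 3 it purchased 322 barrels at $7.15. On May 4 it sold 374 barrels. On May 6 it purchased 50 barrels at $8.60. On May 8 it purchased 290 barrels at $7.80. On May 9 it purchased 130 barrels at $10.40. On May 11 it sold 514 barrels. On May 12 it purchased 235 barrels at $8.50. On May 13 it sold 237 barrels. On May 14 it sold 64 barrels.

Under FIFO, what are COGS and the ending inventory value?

May 4, 374 sold [FIFO — oldest first]: 215 @ $5.40 + 159 @ $7.15 = $2,297.85
May 11, 514 sold [FIFO — oldest first]: 163 @ $7.15 + 50 @ $8.60 + 290 @ $7.80 + 11 @ $10.40 = $3,971.85
May 13, 237 sold [FIFO — oldest first]: 119 @ $10.40 + 118 @ $8.50 = $2,240.60
May 14, 64 sold [FIFO — oldest first]: 64 @ $8.50 = $544.00
Total COGS = $2,297.85 + $3,971.85 + $2,240.60 + $544.00 = $9,054.30
Ending inventory: 53 @ $8.50 = $450.50
Check: goods available $9,504.80 = COGS $9,054.30 + ending $450.50

COGS = $9,054.30; ending inventory = $450.50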